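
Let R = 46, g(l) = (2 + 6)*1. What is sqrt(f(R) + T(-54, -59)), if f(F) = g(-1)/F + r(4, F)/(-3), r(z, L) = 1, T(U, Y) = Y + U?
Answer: 8*I*sqrt(8418)/69 ≈ 10.638*I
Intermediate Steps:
T(U, Y) = U + Y
g(l) = 8 (g(l) = 8*1 = 8)
f(F) = -1/3 + 8/F (f(F) = 8/F + 1/(-3) = 8/F + 1*(-1/3) = 8/F - 1/3 = -1/3 + 8/F)
sqrt(f(R) + T(-54, -59)) = sqrt((1/3)*(24 - 1*46)/46 + (-54 - 59)) = sqrt((1/3)*(1/46)*(24 - 46) - 113) = sqrt((1/3)*(1/46)*(-22) - 113) = sqrt(-11/69 - 113) = sqrt(-7808/69) = 8*I*sqrt(8418)/69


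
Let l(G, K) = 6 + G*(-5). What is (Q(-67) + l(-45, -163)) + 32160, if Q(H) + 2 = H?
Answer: 32322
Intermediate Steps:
l(G, K) = 6 - 5*G
Q(H) = -2 + H
(Q(-67) + l(-45, -163)) + 32160 = ((-2 - 67) + (6 - 5*(-45))) + 32160 = (-69 + (6 + 225)) + 32160 = (-69 + 231) + 32160 = 162 + 32160 = 32322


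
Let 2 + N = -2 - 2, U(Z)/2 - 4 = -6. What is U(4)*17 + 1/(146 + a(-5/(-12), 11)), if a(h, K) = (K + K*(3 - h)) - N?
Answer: -156184/2297 ≈ -67.995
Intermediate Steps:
U(Z) = -4 (U(Z) = 8 + 2*(-6) = 8 - 12 = -4)
N = -6 (N = -2 + (-2 - 2) = -2 - 4 = -6)
a(h, K) = 6 + K + K*(3 - h) (a(h, K) = (K + K*(3 - h)) - 1*(-6) = (K + K*(3 - h)) + 6 = 6 + K + K*(3 - h))
U(4)*17 + 1/(146 + a(-5/(-12), 11)) = -4*17 + 1/(146 + (6 + 4*11 - 1*11*(-5/(-12)))) = -68 + 1/(146 + (6 + 44 - 1*11*(-5*(-1/12)))) = -68 + 1/(146 + (6 + 44 - 1*11*5/12)) = -68 + 1/(146 + (6 + 44 - 55/12)) = -68 + 1/(146 + 545/12) = -68 + 1/(2297/12) = -68 + 12/2297 = -156184/2297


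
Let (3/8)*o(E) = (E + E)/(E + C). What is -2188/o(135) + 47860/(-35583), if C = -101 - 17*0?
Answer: -111731239/1067490 ≈ -104.67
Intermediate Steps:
C = -101 (C = -101 - 1*0 = -101 + 0 = -101)
o(E) = 16*E/(3*(-101 + E)) (o(E) = 8*((E + E)/(E - 101))/3 = 8*((2*E)/(-101 + E))/3 = 8*(2*E/(-101 + E))/3 = 16*E/(3*(-101 + E)))
-2188/o(135) + 47860/(-35583) = -2188/((16/3)*135/(-101 + 135)) + 47860/(-35583) = -2188/((16/3)*135/34) + 47860*(-1/35583) = -2188/((16/3)*135*(1/34)) - 47860/35583 = -2188/360/17 - 47860/35583 = -2188*17/360 - 47860/35583 = -9299/90 - 47860/35583 = -111731239/1067490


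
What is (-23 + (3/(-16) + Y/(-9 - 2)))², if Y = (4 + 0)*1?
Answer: 17181025/30976 ≈ 554.66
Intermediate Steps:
Y = 4 (Y = 4*1 = 4)
(-23 + (3/(-16) + Y/(-9 - 2)))² = (-23 + (3/(-16) + 4/(-9 - 2)))² = (-23 + (3*(-1/16) + 4/(-11)))² = (-23 + (-3/16 + 4*(-1/11)))² = (-23 + (-3/16 - 4/11))² = (-23 - 97/176)² = (-4145/176)² = 17181025/30976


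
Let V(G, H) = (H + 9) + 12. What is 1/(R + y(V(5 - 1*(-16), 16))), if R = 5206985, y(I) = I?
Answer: 1/5207022 ≈ 1.9205e-7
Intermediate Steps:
V(G, H) = 21 + H (V(G, H) = (9 + H) + 12 = 21 + H)
1/(R + y(V(5 - 1*(-16), 16))) = 1/(5206985 + (21 + 16)) = 1/(5206985 + 37) = 1/5207022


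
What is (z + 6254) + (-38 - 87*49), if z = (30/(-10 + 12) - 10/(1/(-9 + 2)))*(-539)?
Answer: -43862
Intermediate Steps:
z = -45815 (z = (30/2 - 10/(1/(-7)))*(-539) = (30*(½) - 10/(-⅐))*(-539) = (15 - 10*(-7))*(-539) = (15 + 70)*(-539) = 85*(-539) = -45815)
(z + 6254) + (-38 - 87*49) = (-45815 + 6254) + (-38 - 87*49) = -39561 + (-38 - 4263) = -39561 - 4301 = -43862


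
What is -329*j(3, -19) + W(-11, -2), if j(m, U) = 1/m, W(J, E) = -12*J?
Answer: 67/3 ≈ 22.333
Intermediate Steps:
-329*j(3, -19) + W(-11, -2) = -329/3 - 12*(-11) = -329*⅓ + 132 = -329/3 + 132 = 67/3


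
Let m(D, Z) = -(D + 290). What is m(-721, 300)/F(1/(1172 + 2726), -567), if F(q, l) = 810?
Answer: 431/810 ≈ 0.53210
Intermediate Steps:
m(D, Z) = -290 - D (m(D, Z) = -(290 + D) = -290 - D)
m(-721, 300)/F(1/(1172 + 2726), -567) = (-290 - 1*(-721))/810 = (-290 + 721)*(1/810) = 431*(1/810) = 431/810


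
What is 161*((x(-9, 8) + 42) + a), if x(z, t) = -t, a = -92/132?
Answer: 176939/33 ≈ 5361.8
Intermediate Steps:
a = -23/33 (a = -92*1/132 = -23/33 ≈ -0.69697)
161*((x(-9, 8) + 42) + a) = 161*((-1*8 + 42) - 23/33) = 161*((-8 + 42) - 23/33) = 161*(34 - 23/33) = 161*(1099/33) = 176939/33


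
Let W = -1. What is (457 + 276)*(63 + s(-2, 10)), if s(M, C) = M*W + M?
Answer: 46179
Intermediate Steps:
s(M, C) = 0 (s(M, C) = M*(-1) + M = -M + M = 0)
(457 + 276)*(63 + s(-2, 10)) = (457 + 276)*(63 + 0) = 733*63 = 46179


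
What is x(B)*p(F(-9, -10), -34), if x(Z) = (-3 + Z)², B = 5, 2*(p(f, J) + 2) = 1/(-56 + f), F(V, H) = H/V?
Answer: -1985/247 ≈ -8.0364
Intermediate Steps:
p(f, J) = -2 + 1/(2*(-56 + f))
x(B)*p(F(-9, -10), -34) = (-3 + 5)²*((225 - (-40)/(-9))/(2*(-56 - 10/(-9)))) = 2²*((225 - (-40)*(-1)/9)/(2*(-56 - 10*(-⅑)))) = 4*((225 - 4*10/9)/(2*(-56 + 10/9))) = 4*((225 - 40/9)/(2*(-494/9))) = 4*((½)*(-9/494)*(1985/9)) = 4*(-1985/988) = -1985/247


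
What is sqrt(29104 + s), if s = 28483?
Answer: sqrt(57587) ≈ 239.97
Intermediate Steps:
sqrt(29104 + s) = sqrt(29104 + 28483) = sqrt(57587)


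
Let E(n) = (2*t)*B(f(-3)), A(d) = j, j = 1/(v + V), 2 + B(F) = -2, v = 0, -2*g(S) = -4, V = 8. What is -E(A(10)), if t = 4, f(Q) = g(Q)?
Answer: 32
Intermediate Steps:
g(S) = 2 (g(S) = -½*(-4) = 2)
f(Q) = 2
B(F) = -4 (B(F) = -2 - 2 = -4)
j = ⅛ (j = 1/(0 + 8) = 1/8 = ⅛ ≈ 0.12500)
A(d) = ⅛
E(n) = -32 (E(n) = (2*4)*(-4) = 8*(-4) = -32)
-E(A(10)) = -1*(-32) = 32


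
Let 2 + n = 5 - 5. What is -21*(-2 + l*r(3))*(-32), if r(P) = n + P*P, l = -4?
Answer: -20160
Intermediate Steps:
n = -2 (n = -2 + (5 - 5) = -2 + 0 = -2)
r(P) = -2 + P**2 (r(P) = -2 + P*P = -2 + P**2)
-21*(-2 + l*r(3))*(-32) = -21*(-2 - 4*(-2 + 3**2))*(-32) = -21*(-2 - 4*(-2 + 9))*(-32) = -21*(-2 - 4*7)*(-32) = -21*(-2 - 28)*(-32) = -21*(-30)*(-32) = 630*(-32) = -20160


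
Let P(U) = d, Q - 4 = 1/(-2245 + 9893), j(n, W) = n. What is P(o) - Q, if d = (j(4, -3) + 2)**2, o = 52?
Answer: 244735/7648 ≈ 32.000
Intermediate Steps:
Q = 30593/7648 (Q = 4 + 1/(-2245 + 9893) = 4 + 1/7648 = 30593/7648 ≈ 4.0001)
d = 36 (d = (4 + 2)**2 = 6**2 = 36)
P(U) = 36
P(o) - Q = 36 - 1*30593/7648 = 36 - 30593/7648 = 244735/7648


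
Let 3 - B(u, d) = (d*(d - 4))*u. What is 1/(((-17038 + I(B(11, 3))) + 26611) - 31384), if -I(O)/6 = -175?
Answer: -1/20761 ≈ -4.8167e-5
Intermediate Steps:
B(u, d) = 3 - d*u*(-4 + d) (B(u, d) = 3 - d*(d - 4)*u = 3 - d*(-4 + d)*u = 3 - d*u*(-4 + d))
I(O) = 1050 (I(O) = -6*(-175) = 1050)
1/(((-17038 + I(B(11, 3))) + 26611) - 31384) = 1/(((-17038 + 1050) + 26611) - 31384) = 1/((-15988 + 26611) - 31384) = 1/(10623 - 31384) = 1/(-20761) = -1/20761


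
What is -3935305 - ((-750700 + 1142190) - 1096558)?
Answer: -3230237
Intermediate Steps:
-3935305 - ((-750700 + 1142190) - 1096558) = -3935305 - (391490 - 1096558) = -3935305 - 1*(-705068) = -3935305 + 705068 = -3230237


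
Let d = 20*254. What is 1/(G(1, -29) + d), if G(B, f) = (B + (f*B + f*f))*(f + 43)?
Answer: 1/16462 ≈ 6.0746e-5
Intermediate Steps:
G(B, f) = (43 + f)*(B + f² + B*f) (G(B, f) = (B + (B*f + f²))*(43 + f) = (B + (f² + B*f))*(43 + f) = (B + f² + B*f)*(43 + f) = (43 + f)*(B + f² + B*f))
d = 5080
1/(G(1, -29) + d) = 1/(((-29)³ + 43*1 + 43*(-29)² + 1*(-29)² + 44*1*(-29)) + 5080) = 1/((-24389 + 43 + 43*841 + 1*841 - 1276) + 5080) = 1/((-24389 + 43 + 36163 + 841 - 1276) + 5080) = 1/(11382 + 5080) = 1/16462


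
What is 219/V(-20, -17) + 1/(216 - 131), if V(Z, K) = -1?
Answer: -18614/85 ≈ -218.99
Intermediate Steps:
219/V(-20, -17) + 1/(216 - 131) = 219/(-1) + 1/(216 - 131) = 219*(-1) + 1/85 = -219 + 1/85 = -18614/85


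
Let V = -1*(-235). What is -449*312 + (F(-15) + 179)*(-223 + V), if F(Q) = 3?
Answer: -137904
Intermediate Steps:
V = 235
-449*312 + (F(-15) + 179)*(-223 + V) = -449*312 + (3 + 179)*(-223 + 235) = -140088 + 182*12 = -140088 + 2184 = -137904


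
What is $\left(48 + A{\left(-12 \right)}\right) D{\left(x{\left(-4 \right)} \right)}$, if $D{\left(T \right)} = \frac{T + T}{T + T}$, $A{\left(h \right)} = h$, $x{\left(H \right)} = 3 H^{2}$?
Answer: $36$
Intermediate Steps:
$D{\left(T \right)} = 1$ ($D{\left(T \right)} = \frac{2 T}{2 T} = 2 T \frac{1}{2 T} = 1$)
$\left(48 + A{\left(-12 \right)}\right) D{\left(x{\left(-4 \right)} \right)} = \left(48 - 12\right) 1 = 36 \cdot 1 = 36$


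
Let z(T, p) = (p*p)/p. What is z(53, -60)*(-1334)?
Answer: 80040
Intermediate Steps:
z(T, p) = p (z(T, p) = p**2/p = p)
z(53, -60)*(-1334) = -60*(-1334) = 80040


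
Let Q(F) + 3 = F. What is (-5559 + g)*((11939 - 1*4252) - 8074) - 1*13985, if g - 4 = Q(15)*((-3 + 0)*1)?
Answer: 2149732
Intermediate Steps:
Q(F) = -3 + F
g = -32 (g = 4 + (-3 + 15)*((-3 + 0)*1) = 4 + 12*(-3*1) = 4 + 12*(-3) = 4 - 36 = -32)
(-5559 + g)*((11939 - 1*4252) - 8074) - 1*13985 = (-5559 - 32)*((11939 - 1*4252) - 8074) - 1*13985 = -5591*((11939 - 4252) - 8074) - 13985 = -5591*(7687 - 8074) - 13985 = -5591*(-387) - 13985 = 2163717 - 13985 = 2149732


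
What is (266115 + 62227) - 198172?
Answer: 130170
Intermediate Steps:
(266115 + 62227) - 198172 = 328342 - 198172 = 130170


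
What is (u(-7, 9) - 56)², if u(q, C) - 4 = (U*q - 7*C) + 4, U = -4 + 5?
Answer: 13924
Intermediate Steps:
U = 1
u(q, C) = 8 + q - 7*C (u(q, C) = 4 + ((1*q - 7*C) + 4) = 4 + ((q - 7*C) + 4) = 4 + (4 + q - 7*C) = 8 + q - 7*C)
(u(-7, 9) - 56)² = ((8 - 7 - 7*9) - 56)² = ((8 - 7 - 63) - 56)² = (-62 - 56)² = (-118)² = 13924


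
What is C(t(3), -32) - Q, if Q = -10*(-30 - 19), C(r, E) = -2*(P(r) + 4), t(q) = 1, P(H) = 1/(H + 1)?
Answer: -499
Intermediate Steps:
P(H) = 1/(1 + H)
C(r, E) = -8 - 2/(1 + r) (C(r, E) = -2*(1/(1 + r) + 4) = -2*(4 + 1/(1 + r)) = -8 - 2/(1 + r))
Q = 490 (Q = -10*(-49) = 490)
C(t(3), -32) - Q = 2*(-5 - 4*1)/(1 + 1) - 1*490 = 2*(-5 - 4)/2 - 490 = 2*(½)*(-9) - 490 = -9 - 490 = -499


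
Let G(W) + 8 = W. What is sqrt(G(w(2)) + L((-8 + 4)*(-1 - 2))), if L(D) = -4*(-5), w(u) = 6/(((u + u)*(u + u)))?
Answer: 3*sqrt(22)/4 ≈ 3.5178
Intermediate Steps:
w(u) = 3/(2*u**2) (w(u) = 6/(((2*u)*(2*u))) = 6/((4*u**2)) = 6*(1/(4*u**2)) = 3/(2*u**2))
G(W) = -8 + W
L(D) = 20
sqrt(G(w(2)) + L((-8 + 4)*(-1 - 2))) = sqrt((-8 + (3/2)/2**2) + 20) = sqrt((-8 + (3/2)*(1/4)) + 20) = sqrt((-8 + 3/8) + 20) = sqrt(-61/8 + 20) = sqrt(99/8) = 3*sqrt(22)/4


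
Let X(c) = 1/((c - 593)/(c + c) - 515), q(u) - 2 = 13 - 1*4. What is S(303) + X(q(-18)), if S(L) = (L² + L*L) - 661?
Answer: 1089691881/5956 ≈ 1.8296e+5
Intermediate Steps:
S(L) = -661 + 2*L² (S(L) = (L² + L²) - 661 = 2*L² - 661 = -661 + 2*L²)
q(u) = 11 (q(u) = 2 + (13 - 1*4) = 2 + (13 - 4) = 2 + 9 = 11)
X(c) = 1/(-515 + (-593 + c)/(2*c)) (X(c) = 1/((-593 + c)/((2*c)) - 515) = 1/((-593 + c)*(1/(2*c)) - 515) = 1/((-593 + c)/(2*c) - 515) = 1/(-515 + (-593 + c)/(2*c)))
S(303) + X(q(-18)) = (-661 + 2*303²) - 2*11/(593 + 1029*11) = (-661 + 2*91809) - 2*11/(593 + 11319) = (-661 + 183618) - 2*11/11912 = 182957 - 2*11*1/11912 = 182957 - 11/5956 = 1089691881/5956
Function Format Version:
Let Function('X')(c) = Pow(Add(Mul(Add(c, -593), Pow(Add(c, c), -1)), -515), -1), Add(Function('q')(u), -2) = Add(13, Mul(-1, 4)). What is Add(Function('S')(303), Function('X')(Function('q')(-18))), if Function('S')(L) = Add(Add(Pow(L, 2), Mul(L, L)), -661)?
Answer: Rational(1089691881, 5956) ≈ 1.8296e+5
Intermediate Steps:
Function('S')(L) = Add(-661, Mul(2, Pow(L, 2))) (Function('S')(L) = Add(Add(Pow(L, 2), Pow(L, 2)), -661) = Add(Mul(2, Pow(L, 2)), -661) = Add(-661, Mul(2, Pow(L, 2))))
Function('q')(u) = 11 (Function('q')(u) = Add(2, Add(13, Mul(-1, 4))) = Add(2, Add(13, -4)) = Add(2, 9) = 11)
Function('X')(c) = Pow(Add(-515, Mul(Rational(1, 2), Pow(c, -1), Add(-593, c))), -1) (Function('X')(c) = Pow(Add(Mul(Add(-593, c), Pow(Mul(2, c), -1)), -515), -1) = Pow(Add(Mul(Add(-593, c), Mul(Rational(1, 2), Pow(c, -1))), -515), -1) = Pow(Add(Mul(Rational(1, 2), Pow(c, -1), Add(-593, c)), -515), -1) = Pow(Add(-515, Mul(Rational(1, 2), Pow(c, -1), Add(-593, c))), -1))
Add(Function('S')(303), Function('X')(Function('q')(-18))) = Add(Add(-661, Mul(2, Pow(303, 2))), Mul(-2, 11, Pow(Add(593, Mul(1029, 11)), -1))) = Add(Add(-661, Mul(2, 91809)), Mul(-2, 11, Pow(Add(593, 11319), -1))) = Add(Add(-661, 183618), Mul(-2, 11, Pow(11912, -1))) = Add(182957, Mul(-2, 11, Rational(1, 11912))) = Add(182957, Rational(-11, 5956)) = Rational(1089691881, 5956)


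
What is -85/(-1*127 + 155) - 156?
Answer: -4453/28 ≈ -159.04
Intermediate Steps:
-85/(-1*127 + 155) - 156 = -85/(-127 + 155) - 156 = -85/28 - 156 = -4453/28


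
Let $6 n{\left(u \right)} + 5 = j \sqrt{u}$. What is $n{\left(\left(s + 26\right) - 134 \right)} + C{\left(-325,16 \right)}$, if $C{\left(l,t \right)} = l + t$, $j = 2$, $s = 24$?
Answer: $- \frac{1859}{6} + \frac{2 i \sqrt{21}}{3} \approx -309.83 + 3.055 i$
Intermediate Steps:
$n{\left(u \right)} = - \frac{5}{6} + \frac{\sqrt{u}}{3}$ ($n{\left(u \right)} = - \frac{5}{6} + \frac{2 \sqrt{u}}{6} = - \frac{5}{6} + \frac{\sqrt{u}}{3}$)
$n{\left(\left(s + 26\right) - 134 \right)} + C{\left(-325,16 \right)} = \left(- \frac{5}{6} + \frac{\sqrt{\left(24 + 26\right) - 134}}{3}\right) + \left(-325 + 16\right) = \left(- \frac{5}{6} + \frac{\sqrt{50 - 134}}{3}\right) - 309 = \left(- \frac{5}{6} + \frac{\sqrt{-84}}{3}\right) - 309 = \left(- \frac{5}{6} + \frac{2 i \sqrt{21}}{3}\right) - 309 = - \frac{1859}{6} + \frac{2 i \sqrt{21}}{3}$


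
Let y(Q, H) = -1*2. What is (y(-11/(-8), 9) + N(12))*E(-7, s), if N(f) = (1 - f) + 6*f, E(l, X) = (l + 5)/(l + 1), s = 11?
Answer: 59/3 ≈ 19.667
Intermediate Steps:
E(l, X) = (5 + l)/(1 + l)
y(Q, H) = -2
N(f) = 1 + 5*f
(y(-11/(-8), 9) + N(12))*E(-7, s) = (-2 + (1 + 5*12))*((5 - 7)/(1 - 7)) = (-2 + (1 + 60))*(-2/(-6)) = (-2 + 61)*(-⅙*(-2)) = 59*(⅓) = 59/3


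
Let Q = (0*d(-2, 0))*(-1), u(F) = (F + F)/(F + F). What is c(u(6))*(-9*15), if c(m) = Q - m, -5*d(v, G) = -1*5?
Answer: 135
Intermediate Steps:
u(F) = 1 (u(F) = (2*F)/((2*F)) = (2*F)*(1/(2*F)) = 1)
d(v, G) = 1 (d(v, G) = -(-1)*5/5 = -1/5*(-5) = 1)
Q = 0 (Q = (0*1)*(-1) = 0*(-1) = 0)
c(m) = -m (c(m) = 0 - m = -m)
c(u(6))*(-9*15) = (-1*1)*(-9*15) = -1*(-135) = 135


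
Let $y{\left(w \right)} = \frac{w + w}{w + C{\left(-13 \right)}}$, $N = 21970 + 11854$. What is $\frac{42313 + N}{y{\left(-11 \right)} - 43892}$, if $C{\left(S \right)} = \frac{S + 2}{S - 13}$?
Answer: $- \frac{1903425}{1097248} \approx -1.7347$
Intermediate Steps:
$N = 33824$
$C{\left(S \right)} = \frac{2 + S}{-13 + S}$
$y{\left(w \right)} = \frac{2 w}{\frac{11}{26} + w}$ ($y{\left(w \right)} = \frac{w + w}{w + \frac{2 - 13}{-13 - 13}} = \frac{2 w}{w + \frac{1}{-26} \left(-11\right)} = \frac{2 w}{w - - \frac{11}{26}} = \frac{2 w}{w + \frac{11}{26}} = \frac{2 w}{\frac{11}{26} + w}$)
$\frac{42313 + N}{y{\left(-11 \right)} - 43892} = \frac{42313 + 33824}{52 \left(-11\right) \frac{1}{11 + 26 \left(-11\right)} - 43892} = \frac{76137}{52 \left(-11\right) \frac{1}{11 - 286} - 43892} = \frac{76137}{52 \left(-11\right) \frac{1}{-275} - 43892} = \frac{76137}{52 \left(-11\right) \left(- \frac{1}{275}\right) - 43892} = \frac{76137}{\frac{52}{25} - 43892} = \frac{76137}{- \frac{1097248}{25}} = 76137 \left(- \frac{25}{1097248}\right) = - \frac{1903425}{1097248}$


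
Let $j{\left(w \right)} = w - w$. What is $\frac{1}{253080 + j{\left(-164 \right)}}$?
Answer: $\frac{1}{253080} \approx 3.9513 \cdot 10^{-6}$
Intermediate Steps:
$j{\left(w \right)} = 0$
$\frac{1}{253080 + j{\left(-164 \right)}} = \frac{1}{253080 + 0} = \frac{1}{253080}$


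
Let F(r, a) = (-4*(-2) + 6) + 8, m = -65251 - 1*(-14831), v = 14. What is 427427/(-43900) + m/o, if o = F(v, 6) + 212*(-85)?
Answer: -2739696573/395056100 ≈ -6.9350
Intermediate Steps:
m = -50420 (m = -65251 + 14831 = -50420)
F(r, a) = 22 (F(r, a) = (8 + 6) + 8 = 14 + 8 = 22)
o = -17998 (o = 22 + 212*(-85) = 22 - 18020 = -17998)
427427/(-43900) + m/o = 427427/(-43900) - 50420/(-17998) = 427427*(-1/43900) - 50420*(-1/17998) = -427427/43900 + 25210/8999 = -2739696573/395056100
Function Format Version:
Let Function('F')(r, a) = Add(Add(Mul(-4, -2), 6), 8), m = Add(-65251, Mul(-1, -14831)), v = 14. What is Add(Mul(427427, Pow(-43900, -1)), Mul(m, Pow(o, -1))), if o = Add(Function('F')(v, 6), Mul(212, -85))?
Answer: Rational(-2739696573, 395056100) ≈ -6.9350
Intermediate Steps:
m = -50420 (m = Add(-65251, 14831) = -50420)
Function('F')(r, a) = 22 (Function('F')(r, a) = Add(Add(8, 6), 8) = Add(14, 8) = 22)
o = -17998 (o = Add(22, Mul(212, -85)) = Add(22, -18020) = -17998)
Add(Mul(427427, Pow(-43900, -1)), Mul(m, Pow(o, -1))) = Add(Mul(427427, Pow(-43900, -1)), Mul(-50420, Pow(-17998, -1))) = Add(Mul(427427, Rational(-1, 43900)), Mul(-50420, Rational(-1, 17998))) = Add(Rational(-427427, 43900), Rational(25210, 8999)) = Rational(-2739696573, 395056100)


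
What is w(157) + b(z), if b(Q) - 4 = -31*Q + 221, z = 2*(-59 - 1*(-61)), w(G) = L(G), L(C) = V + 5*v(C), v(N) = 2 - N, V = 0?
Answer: -674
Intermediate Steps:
L(C) = 10 - 5*C (L(C) = 0 + 5*(2 - C) = 0 + (10 - 5*C) = 10 - 5*C)
w(G) = 10 - 5*G
z = 4 (z = 2*(-59 + 61) = 2*2 = 4)
b(Q) = 225 - 31*Q (b(Q) = 4 + (-31*Q + 221) = 4 + (221 - 31*Q) = 225 - 31*Q)
w(157) + b(z) = (10 - 5*157) + (225 - 31*4) = (10 - 785) + (225 - 124) = -775 + 101 = -674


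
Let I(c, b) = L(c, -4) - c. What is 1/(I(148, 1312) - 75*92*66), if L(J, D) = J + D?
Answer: -1/455404 ≈ -2.1959e-6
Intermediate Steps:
L(J, D) = D + J
I(c, b) = -4 (I(c, b) = (-4 + c) - c = -4)
1/(I(148, 1312) - 75*92*66) = 1/(-4 - 75*92*66) = 1/(-4 - 6900*66) = 1/(-4 - 455400) = 1/(-455404) = -1/455404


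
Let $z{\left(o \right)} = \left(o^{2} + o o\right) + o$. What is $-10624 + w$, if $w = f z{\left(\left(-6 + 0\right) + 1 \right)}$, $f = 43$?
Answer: $-8689$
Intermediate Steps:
$z{\left(o \right)} = o + 2 o^{2}$ ($z{\left(o \right)} = \left(o^{2} + o^{2}\right) + o = 2 o^{2} + o = o + 2 o^{2}$)
$w = 1935$ ($w = 43 \left(\left(-6 + 0\right) + 1\right) \left(1 + 2 \left(\left(-6 + 0\right) + 1\right)\right) = 43 \left(-6 + 1\right) \left(1 + 2 \left(-6 + 1\right)\right) = 43 \left(- 5 \left(1 + 2 \left(-5\right)\right)\right) = 43 \left(- 5 \left(1 - 10\right)\right) = 43 \left(\left(-5\right) \left(-9\right)\right) = 43 \cdot 45 = 1935$)
$-10624 + w = -10624 + 1935 = -8689$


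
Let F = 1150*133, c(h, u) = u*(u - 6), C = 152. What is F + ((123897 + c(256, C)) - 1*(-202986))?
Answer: 502025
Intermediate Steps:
c(h, u) = u*(-6 + u)
F = 152950
F + ((123897 + c(256, C)) - 1*(-202986)) = 152950 + ((123897 + 152*(-6 + 152)) - 1*(-202986)) = 152950 + ((123897 + 152*146) + 202986) = 152950 + ((123897 + 22192) + 202986) = 152950 + (146089 + 202986) = 152950 + 349075 = 502025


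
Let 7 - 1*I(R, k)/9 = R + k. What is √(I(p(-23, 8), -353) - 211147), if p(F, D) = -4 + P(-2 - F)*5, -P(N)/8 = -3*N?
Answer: I*√230551 ≈ 480.16*I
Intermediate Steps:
P(N) = 24*N (P(N) = -(-24)*N = 24*N)
p(F, D) = -244 - 120*F (p(F, D) = -4 + (24*(-2 - F))*5 = -4 + (-48 - 24*F)*5 = -4 + (-240 - 120*F) = -244 - 120*F)
I(R, k) = 63 - 9*R - 9*k (I(R, k) = 63 - 9*(R + k) = 63 + (-9*R - 9*k) = 63 - 9*R - 9*k)
√(I(p(-23, 8), -353) - 211147) = √((63 - 9*(-244 - 120*(-23)) - 9*(-353)) - 211147) = √((63 - 9*(-244 + 2760) + 3177) - 211147) = √((63 - 9*2516 + 3177) - 211147) = √((63 - 22644 + 3177) - 211147) = √(-19404 - 211147) = √(-230551) = I*√230551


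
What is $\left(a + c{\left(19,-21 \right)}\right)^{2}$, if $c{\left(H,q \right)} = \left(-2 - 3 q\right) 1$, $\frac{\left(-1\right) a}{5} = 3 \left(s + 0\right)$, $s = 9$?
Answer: $5476$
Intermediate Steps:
$a = -135$ ($a = - 5 \cdot 3 \left(9 + 0\right) = - 5 \cdot 3 \cdot 9 = \left(-5\right) 27 = -135$)
$c{\left(H,q \right)} = -2 - 3 q$
$\left(a + c{\left(19,-21 \right)}\right)^{2} = \left(-135 - -61\right)^{2} = \left(-135 + \left(-2 + 63\right)\right)^{2} = \left(-135 + 61\right)^{2} = \left(-74\right)^{2} = 5476$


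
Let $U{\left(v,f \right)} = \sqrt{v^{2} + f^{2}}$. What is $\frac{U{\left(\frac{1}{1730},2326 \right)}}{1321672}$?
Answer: $\frac{\sqrt{16192415040401}}{2286492560} \approx 0.0017599$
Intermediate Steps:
$U{\left(v,f \right)} = \sqrt{f^{2} + v^{2}}$
$\frac{U{\left(\frac{1}{1730},2326 \right)}}{1321672} = \frac{\sqrt{2326^{2} + \left(\frac{1}{1730}\right)^{2}}}{1321672} = \sqrt{5410276 + \left(\frac{1}{1730}\right)^{2}} \cdot \frac{1}{1321672} = \sqrt{5410276 + \frac{1}{2992900}} \cdot \frac{1}{1321672} = \sqrt{\frac{16192415040401}{2992900}} \cdot \frac{1}{1321672} = \frac{\sqrt{16192415040401}}{1730} \cdot \frac{1}{1321672} = \frac{\sqrt{16192415040401}}{2286492560}$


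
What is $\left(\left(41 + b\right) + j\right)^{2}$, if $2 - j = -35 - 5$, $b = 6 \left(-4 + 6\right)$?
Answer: $9025$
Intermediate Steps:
$b = 12$ ($b = 6 \cdot 2 = 12$)
$j = 42$ ($j = 2 - \left(-35 - 5\right) = 2 - -40 = 2 + 40 = 42$)
$\left(\left(41 + b\right) + j\right)^{2} = \left(\left(41 + 12\right) + 42\right)^{2} = \left(53 + 42\right)^{2} = 95^{2} = 9025$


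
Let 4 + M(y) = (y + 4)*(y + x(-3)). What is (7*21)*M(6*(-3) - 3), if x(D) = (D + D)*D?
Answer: 6909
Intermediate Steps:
x(D) = 2*D**2 (x(D) = (2*D)*D = 2*D**2)
M(y) = -4 + (4 + y)*(18 + y) (M(y) = -4 + (y + 4)*(y + 2*(-3)**2) = -4 + (4 + y)*(y + 2*9) = -4 + (4 + y)*(y + 18) = -4 + (4 + y)*(18 + y))
(7*21)*M(6*(-3) - 3) = (7*21)*(68 + (6*(-3) - 3)**2 + 22*(6*(-3) - 3)) = 147*(68 + (-18 - 3)**2 + 22*(-18 - 3)) = 147*(68 + (-21)**2 + 22*(-21)) = 147*(68 + 441 - 462) = 147*47 = 6909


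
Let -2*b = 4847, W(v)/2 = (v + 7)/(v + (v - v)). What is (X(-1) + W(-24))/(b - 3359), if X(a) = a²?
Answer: -29/69390 ≈ -0.00041793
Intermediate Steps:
W(v) = 2*(7 + v)/v (W(v) = 2*((v + 7)/(v + (v - v))) = 2*((7 + v)/(v + 0)) = 2*((7 + v)/v) = 2*(7 + v)/v)
b = -4847/2 (b = -½*4847 = -4847/2 ≈ -2423.5)
(X(-1) + W(-24))/(b - 3359) = ((-1)² + (2 + 14/(-24)))/(-4847/2 - 3359) = (1 + (2 + 14*(-1/24)))/(-11565/2) = (1 + (2 - 7/12))*(-2/11565) = (1 + 17/12)*(-2/11565) = (29/12)*(-2/11565) = -29/69390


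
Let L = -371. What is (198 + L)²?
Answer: 29929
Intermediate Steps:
(198 + L)² = (198 - 371)² = (-173)² = 29929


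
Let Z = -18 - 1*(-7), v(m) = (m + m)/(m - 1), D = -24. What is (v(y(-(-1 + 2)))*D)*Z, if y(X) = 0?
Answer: 0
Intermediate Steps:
v(m) = 2*m/(-1 + m) (v(m) = (2*m)/(-1 + m) = 2*m/(-1 + m))
Z = -11 (Z = -18 + 7 = -11)
(v(y(-(-1 + 2)))*D)*Z = ((2*0/(-1 + 0))*(-24))*(-11) = ((2*0/(-1))*(-24))*(-11) = ((2*0*(-1))*(-24))*(-11) = (0*(-24))*(-11) = 0*(-11) = 0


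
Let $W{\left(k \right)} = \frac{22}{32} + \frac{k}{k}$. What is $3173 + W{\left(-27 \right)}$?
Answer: $\frac{50795}{16} \approx 3174.7$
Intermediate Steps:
$W{\left(k \right)} = \frac{27}{16}$ ($W{\left(k \right)} = 22 \cdot \frac{1}{32} + 1 = \frac{11}{16} + 1 = \frac{27}{16}$)
$3173 + W{\left(-27 \right)} = 3173 + \frac{27}{16} = \frac{50795}{16}$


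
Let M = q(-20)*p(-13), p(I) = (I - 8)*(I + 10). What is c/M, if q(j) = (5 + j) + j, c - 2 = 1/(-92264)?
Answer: -2929/3229240 ≈ -0.00090702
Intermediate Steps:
c = 184527/92264 (c = 2 + 1/(-92264) = 2 - 1/92264 = 184527/92264 ≈ 2.0000)
q(j) = 5 + 2*j
p(I) = (-8 + I)*(10 + I)
M = -2205 (M = (5 + 2*(-20))*(-80 + (-13)² + 2*(-13)) = (5 - 40)*(-80 + 169 - 26) = -35*63 = -2205)
c/M = (184527/92264)/(-2205) = (184527/92264)*(-1/2205) = -2929/3229240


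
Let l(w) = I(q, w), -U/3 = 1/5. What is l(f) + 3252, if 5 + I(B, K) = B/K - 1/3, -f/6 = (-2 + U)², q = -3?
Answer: 3292195/1014 ≈ 3246.7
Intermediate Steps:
U = -⅗ (U = -3/5 = -3*⅕ = -⅗ ≈ -0.60000)
f = -1014/25 (f = -6*(-2 - ⅗)² = -6*(-13/5)² = -6*169/25 = -1014/25 ≈ -40.560)
I(B, K) = -16/3 + B/K (I(B, K) = -5 + (B/K - 1/3) = -5 + (B/K - 1*⅓) = -5 + (B/K - ⅓) = -5 + (-⅓ + B/K) = -16/3 + B/K)
l(w) = -16/3 - 3/w
l(f) + 3252 = (-16/3 - 3/(-1014/25)) + 3252 = (-16/3 - 3*(-25/1014)) + 3252 = (-16/3 + 25/338) + 3252 = -5333/1014 + 3252 = 3292195/1014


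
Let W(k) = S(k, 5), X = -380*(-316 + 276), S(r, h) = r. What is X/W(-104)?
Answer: -1900/13 ≈ -146.15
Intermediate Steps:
X = 15200 (X = -380*(-40) = 15200)
W(k) = k
X/W(-104) = 15200/(-104) = 15200*(-1/104) = -1900/13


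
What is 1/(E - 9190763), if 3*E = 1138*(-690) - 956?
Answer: -3/28358465 ≈ -1.0579e-7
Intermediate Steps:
E = -786176/3 (E = (1138*(-690) - 956)/3 = (-785220 - 956)/3 = (⅓)*(-786176) = -786176/3 ≈ -2.6206e+5)
1/(E - 9190763) = 1/(-786176/3 - 9190763) = 1/(-28358465/3) = -3/28358465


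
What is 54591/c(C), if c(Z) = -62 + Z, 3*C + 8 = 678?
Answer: 163773/484 ≈ 338.37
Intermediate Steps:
C = 670/3 (C = -8/3 + (⅓)*678 = -8/3 + 226 = 670/3 ≈ 223.33)
54591/c(C) = 54591/(-62 + 670/3) = 54591/(484/3) = 54591*(3/484) = 163773/484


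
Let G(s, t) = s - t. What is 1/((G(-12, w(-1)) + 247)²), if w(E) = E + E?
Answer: 1/56169 ≈ 1.7803e-5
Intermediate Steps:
w(E) = 2*E
1/((G(-12, w(-1)) + 247)²) = 1/(((-12 - 2*(-1)) + 247)²) = 1/(((-12 - 1*(-2)) + 247)²) = 1/(((-12 + 2) + 247)²) = 1/((-10 + 247)²) = 1/(237²) = 1/56169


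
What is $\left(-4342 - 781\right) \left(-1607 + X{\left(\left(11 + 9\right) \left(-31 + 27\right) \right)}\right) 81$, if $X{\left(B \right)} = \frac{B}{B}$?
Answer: $666430578$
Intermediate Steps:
$X{\left(B \right)} = 1$
$\left(-4342 - 781\right) \left(-1607 + X{\left(\left(11 + 9\right) \left(-31 + 27\right) \right)}\right) 81 = \left(-4342 - 781\right) \left(-1607 + 1\right) 81 = \left(-5123\right) \left(-1606\right) 81 = 8227538 \cdot 81 = 666430578$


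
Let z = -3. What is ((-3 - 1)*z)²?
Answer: 144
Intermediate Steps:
((-3 - 1)*z)² = ((-3 - 1)*(-3))² = (-4*(-3))² = 12² = 144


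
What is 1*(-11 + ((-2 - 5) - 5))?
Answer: -23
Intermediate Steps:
1*(-11 + ((-2 - 5) - 5)) = 1*(-11 + (-7 - 5)) = 1*(-11 - 12) = 1*(-23) = -23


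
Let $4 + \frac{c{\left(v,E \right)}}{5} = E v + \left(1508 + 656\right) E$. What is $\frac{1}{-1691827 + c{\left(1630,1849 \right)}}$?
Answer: $\frac{1}{33383683} \approx 2.9955 \cdot 10^{-8}$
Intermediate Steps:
$c{\left(v,E \right)} = -20 + 10820 E + 5 E v$ ($c{\left(v,E \right)} = -20 + 5 \left(E v + \left(1508 + 656\right) E\right) = -20 + 5 \left(E v + 2164 E\right) = -20 + 5 \left(2164 E + E v\right) = -20 + \left(10820 E + 5 E v\right) = -20 + 10820 E + 5 E v$)
$\frac{1}{-1691827 + c{\left(1630,1849 \right)}} = \frac{1}{-1691827 + \left(-20 + 10820 \cdot 1849 + 5 \cdot 1849 \cdot 1630\right)} = \frac{1}{-1691827 + \left(-20 + 20006180 + 15069350\right)} = \frac{1}{-1691827 + 35075510} = \frac{1}{33383683}$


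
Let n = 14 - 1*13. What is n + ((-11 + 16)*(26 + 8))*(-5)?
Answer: -849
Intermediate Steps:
n = 1 (n = 14 - 13 = 1)
n + ((-11 + 16)*(26 + 8))*(-5) = 1 + ((-11 + 16)*(26 + 8))*(-5) = 1 + (5*34)*(-5) = 1 + 170*(-5) = 1 - 850 = -849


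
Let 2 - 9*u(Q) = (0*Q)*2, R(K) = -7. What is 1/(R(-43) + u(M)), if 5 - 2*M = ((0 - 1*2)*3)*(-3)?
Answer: -9/61 ≈ -0.14754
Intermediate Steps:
M = -13/2 (M = 5/2 - (0 - 1*2)*3*(-3)/2 = 5/2 - (0 - 2)*3*(-3)/2 = 5/2 - (-2*3)*(-3)/2 = 5/2 - (-3)*(-3) = 5/2 - 1/2*18 = 5/2 - 9 = -13/2 ≈ -6.5000)
u(Q) = 2/9 (u(Q) = 2/9 - 0*Q*2/9 = 2/9 - 0*2 = 2/9 - 1/9*0 = 2/9 + 0 = 2/9)
1/(R(-43) + u(M)) = 1/(-7 + 2/9) = 1/(-61/9) = -9/61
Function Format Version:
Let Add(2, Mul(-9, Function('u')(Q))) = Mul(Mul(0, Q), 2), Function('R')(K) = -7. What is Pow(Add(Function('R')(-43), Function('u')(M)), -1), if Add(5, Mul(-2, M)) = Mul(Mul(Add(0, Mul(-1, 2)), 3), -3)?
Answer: Rational(-9, 61) ≈ -0.14754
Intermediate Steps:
M = Rational(-13, 2) (M = Add(Rational(5, 2), Mul(Rational(-1, 2), Mul(Mul(Add(0, Mul(-1, 2)), 3), -3))) = Add(Rational(5, 2), Mul(Rational(-1, 2), Mul(Mul(Add(0, -2), 3), -3))) = Add(Rational(5, 2), Mul(Rational(-1, 2), Mul(Mul(-2, 3), -3))) = Add(Rational(5, 2), Mul(Rational(-1, 2), Mul(-6, -3))) = Add(Rational(5, 2), Mul(Rational(-1, 2), 18)) = Add(Rational(5, 2), -9) = Rational(-13, 2) ≈ -6.5000)
Function('u')(Q) = Rational(2, 9) (Function('u')(Q) = Add(Rational(2, 9), Mul(Rational(-1, 9), Mul(Mul(0, Q), 2))) = Add(Rational(2, 9), Mul(Rational(-1, 9), Mul(0, 2))) = Add(Rational(2, 9), Mul(Rational(-1, 9), 0)) = Add(Rational(2, 9), 0) = Rational(2, 9))
Pow(Add(Function('R')(-43), Function('u')(M)), -1) = Pow(Add(-7, Rational(2, 9)), -1) = Pow(Rational(-61, 9), -1) = Rational(-9, 61)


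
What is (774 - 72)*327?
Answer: 229554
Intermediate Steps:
(774 - 72)*327 = 702*327 = 229554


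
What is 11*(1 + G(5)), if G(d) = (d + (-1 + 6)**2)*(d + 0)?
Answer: 1661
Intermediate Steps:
G(d) = d*(25 + d) (G(d) = (d + 5**2)*d = (d + 25)*d = (25 + d)*d = d*(25 + d))
11*(1 + G(5)) = 11*(1 + 5*(25 + 5)) = 11*(1 + 5*30) = 11*(1 + 150) = 11*151 = 1661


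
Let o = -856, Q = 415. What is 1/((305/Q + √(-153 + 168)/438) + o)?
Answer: -376776564108/322243830764767 - 1005794*√15/322243830764767 ≈ -0.0011692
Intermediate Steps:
1/((305/Q + √(-153 + 168)/438) + o) = 1/((305/415 + √(-153 + 168)/438) - 856) = 1/((305*(1/415) + √15*(1/438)) - 856) = 1/((61/83 + √15/438) - 856) = 1/(-70987/83 + √15/438)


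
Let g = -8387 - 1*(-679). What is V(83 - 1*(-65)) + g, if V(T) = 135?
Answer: -7573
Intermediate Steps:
g = -7708 (g = -8387 + 679 = -7708)
V(83 - 1*(-65)) + g = 135 - 7708 = -7573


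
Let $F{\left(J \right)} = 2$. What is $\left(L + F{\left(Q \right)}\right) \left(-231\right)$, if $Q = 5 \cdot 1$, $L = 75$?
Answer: $-17787$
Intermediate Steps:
$Q = 5$
$\left(L + F{\left(Q \right)}\right) \left(-231\right) = \left(75 + 2\right) \left(-231\right) = 77 \left(-231\right) = -17787$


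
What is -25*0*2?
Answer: 0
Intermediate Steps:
-25*0*2 = -5*0*2 = 0*2 = 0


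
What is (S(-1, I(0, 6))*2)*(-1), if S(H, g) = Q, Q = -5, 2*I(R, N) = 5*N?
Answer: 10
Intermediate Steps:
I(R, N) = 5*N/2 (I(R, N) = (5*N)/2 = 5*N/2)
S(H, g) = -5
(S(-1, I(0, 6))*2)*(-1) = -5*2*(-1) = -10*(-1) = 10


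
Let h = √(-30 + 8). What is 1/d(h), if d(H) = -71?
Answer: -1/71 ≈ -0.014085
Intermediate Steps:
h = I*√22 (h = √(-22) = I*√22 ≈ 4.6904*I)
1/d(h) = 1/(-71) = -1/71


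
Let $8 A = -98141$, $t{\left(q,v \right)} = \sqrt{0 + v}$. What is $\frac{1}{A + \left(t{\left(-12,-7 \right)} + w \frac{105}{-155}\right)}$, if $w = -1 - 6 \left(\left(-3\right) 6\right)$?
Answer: $- \frac{758966056}{9365724190937} - \frac{61504 i \sqrt{7}}{9365724190937} \approx -8.1037 \cdot 10^{-5} - 1.7374 \cdot 10^{-8} i$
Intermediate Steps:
$t{\left(q,v \right)} = \sqrt{v}$
$A = - \frac{98141}{8}$ ($A = \frac{1}{8} \left(-98141\right) = - \frac{98141}{8} \approx -12268.0$)
$w = 107$ ($w = -1 - -108 = -1 + 108 = 107$)
$\frac{1}{A + \left(t{\left(-12,-7 \right)} + w \frac{105}{-155}\right)} = \frac{1}{- \frac{98141}{8} + \left(\sqrt{-7} + 107 \frac{105}{-155}\right)} = \frac{1}{- \frac{98141}{8} + \left(i \sqrt{7} + 107 \cdot 105 \left(- \frac{1}{155}\right)\right)} = \frac{1}{- \frac{98141}{8} + \left(i \sqrt{7} + 107 \left(- \frac{21}{31}\right)\right)} = \frac{1}{- \frac{98141}{8} - \left(\frac{2247}{31} - i \sqrt{7}\right)} = \frac{1}{- \frac{3060347}{248} + i \sqrt{7}}$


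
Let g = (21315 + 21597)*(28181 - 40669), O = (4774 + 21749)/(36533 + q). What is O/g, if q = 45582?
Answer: -421/698479386880 ≈ -6.0274e-10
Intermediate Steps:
O = 26523/82115 (O = (4774 + 21749)/(36533 + 45582) = 26523/82115 ≈ 0.32300)
g = -535885056 (g = 42912*(-12488) = -535885056)
O/g = (26523/82115)/(-535885056) = (26523/82115)*(-1/535885056) = -421/698479386880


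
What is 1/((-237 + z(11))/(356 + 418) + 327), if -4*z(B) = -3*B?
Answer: 1032/337159 ≈ 0.0030609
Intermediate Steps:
z(B) = 3*B/4 (z(B) = -(-3)*B/4 = 3*B/4)
1/((-237 + z(11))/(356 + 418) + 327) = 1/((-237 + (¾)*11)/(356 + 418) + 327) = 1/((-237 + 33/4)/774 + 327) = 1/(-915/4*1/774 + 327) = 1/(-305/1032 + 327) = 1/(337159/1032) = 1032/337159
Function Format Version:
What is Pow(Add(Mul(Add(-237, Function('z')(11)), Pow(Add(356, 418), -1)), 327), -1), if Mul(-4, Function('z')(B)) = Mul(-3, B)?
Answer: Rational(1032, 337159) ≈ 0.0030609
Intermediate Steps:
Function('z')(B) = Mul(Rational(3, 4), B) (Function('z')(B) = Mul(Rational(-1, 4), Mul(-3, B)) = Mul(Rational(3, 4), B))
Pow(Add(Mul(Add(-237, Function('z')(11)), Pow(Add(356, 418), -1)), 327), -1) = Pow(Add(Mul(Add(-237, Mul(Rational(3, 4), 11)), Pow(Add(356, 418), -1)), 327), -1) = Pow(Add(Mul(Add(-237, Rational(33, 4)), Pow(774, -1)), 327), -1) = Pow(Add(Mul(Rational(-915, 4), Rational(1, 774)), 327), -1) = Pow(Add(Rational(-305, 1032), 327), -1) = Pow(Rational(337159, 1032), -1) = Rational(1032, 337159)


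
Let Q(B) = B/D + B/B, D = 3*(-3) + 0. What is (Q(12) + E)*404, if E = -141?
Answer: -171296/3 ≈ -57099.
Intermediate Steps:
D = -9 (D = -9 + 0 = -9)
Q(B) = 1 - B/9 (Q(B) = B/(-9) + B/B = B*(-⅑) + 1 = -B/9 + 1 = 1 - B/9)
(Q(12) + E)*404 = ((1 - ⅑*12) - 141)*404 = ((1 - 4/3) - 141)*404 = (-⅓ - 141)*404 = -424/3*404 = -171296/3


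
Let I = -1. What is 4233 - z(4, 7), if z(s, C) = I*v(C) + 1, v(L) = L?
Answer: 4239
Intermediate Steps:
z(s, C) = 1 - C (z(s, C) = -C + 1 = 1 - C)
4233 - z(4, 7) = 4233 - (1 - 1*7) = 4233 - (1 - 7) = 4233 - 1*(-6) = 4233 + 6 = 4239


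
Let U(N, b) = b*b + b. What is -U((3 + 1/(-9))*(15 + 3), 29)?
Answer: -870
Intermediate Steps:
U(N, b) = b + b² (U(N, b) = b² + b = b + b²)
-U((3 + 1/(-9))*(15 + 3), 29) = -29*(1 + 29) = -29*30 = -1*870 = -870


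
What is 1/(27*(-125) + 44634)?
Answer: 1/41259 ≈ 2.4237e-5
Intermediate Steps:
1/(27*(-125) + 44634) = 1/(-3375 + 44634) = 1/41259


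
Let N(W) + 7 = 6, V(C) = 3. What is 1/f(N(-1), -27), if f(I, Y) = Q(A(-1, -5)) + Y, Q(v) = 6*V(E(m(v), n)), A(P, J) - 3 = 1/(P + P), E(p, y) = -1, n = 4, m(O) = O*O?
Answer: -⅑ ≈ -0.11111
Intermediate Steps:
m(O) = O²
N(W) = -1 (N(W) = -7 + 6 = -1)
A(P, J) = 3 + 1/(2*P) (A(P, J) = 3 + 1/(P + P) = 3 + 1/(2*P))
Q(v) = 18 (Q(v) = 6*3 = 18)
f(I, Y) = 18 + Y
1/f(N(-1), -27) = 1/(18 - 27) = 1/(-9) = -⅑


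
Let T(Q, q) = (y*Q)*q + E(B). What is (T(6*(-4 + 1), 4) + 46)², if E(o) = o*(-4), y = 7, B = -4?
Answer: 195364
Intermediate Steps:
E(o) = -4*o
T(Q, q) = 16 + 7*Q*q (T(Q, q) = (7*Q)*q - 4*(-4) = 7*Q*q + 16 = 16 + 7*Q*q)
(T(6*(-4 + 1), 4) + 46)² = ((16 + 7*(6*(-4 + 1))*4) + 46)² = ((16 + 7*(6*(-3))*4) + 46)² = ((16 + 7*(-18)*4) + 46)² = ((16 - 504) + 46)² = (-488 + 46)² = (-442)² = 195364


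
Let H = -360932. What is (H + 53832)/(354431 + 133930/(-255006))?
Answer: -9789042825/11297737207 ≈ -0.86646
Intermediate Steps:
(H + 53832)/(354431 + 133930/(-255006)) = (-360932 + 53832)/(354431 + 133930/(-255006)) = -307100/(354431 + 133930*(-1/255006)) = -307100/(354431 - 66965/127503) = -307100/45190948828/127503 = -307100*127503/45190948828 = -9789042825/11297737207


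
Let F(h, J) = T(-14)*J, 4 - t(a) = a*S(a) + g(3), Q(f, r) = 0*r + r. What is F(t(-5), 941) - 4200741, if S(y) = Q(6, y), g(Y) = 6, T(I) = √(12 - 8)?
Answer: -4198859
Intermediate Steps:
T(I) = 2 (T(I) = √4 = 2)
Q(f, r) = r (Q(f, r) = 0 + r = r)
S(y) = y
t(a) = -2 - a² (t(a) = 4 - (a*a + 6) = 4 - (a² + 6) = 4 - (6 + a²) = 4 + (-6 - a²) = -2 - a²)
F(h, J) = 2*J
F(t(-5), 941) - 4200741 = 2*941 - 4200741 = 1882 - 4200741 = -4198859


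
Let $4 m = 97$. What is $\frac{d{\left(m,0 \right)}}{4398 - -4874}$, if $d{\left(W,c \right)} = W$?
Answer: $\frac{97}{37088} \approx 0.0026154$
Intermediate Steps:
$m = \frac{97}{4}$ ($m = \frac{1}{4} \cdot 97 = \frac{97}{4} \approx 24.25$)
$\frac{d{\left(m,0 \right)}}{4398 - -4874} = \frac{97}{4 \left(4398 - -4874\right)} = \frac{97}{4 \left(4398 + 4874\right)} = \frac{97}{4 \cdot 9272} = \frac{97}{4} \cdot \frac{1}{9272} = \frac{97}{37088}$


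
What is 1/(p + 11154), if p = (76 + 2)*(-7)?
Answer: 1/10608 ≈ 9.4268e-5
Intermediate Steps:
p = -546 (p = 78*(-7) = -546)
1/(p + 11154) = 1/(-546 + 11154) = 1/10608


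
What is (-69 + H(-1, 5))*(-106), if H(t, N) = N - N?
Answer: 7314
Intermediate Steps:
H(t, N) = 0
(-69 + H(-1, 5))*(-106) = (-69 + 0)*(-106) = -69*(-106) = 7314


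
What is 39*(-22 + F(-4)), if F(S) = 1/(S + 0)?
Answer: -3471/4 ≈ -867.75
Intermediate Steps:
F(S) = 1/S
39*(-22 + F(-4)) = 39*(-22 + 1/(-4)) = 39*(-22 - 1/4) = 39*(-89/4) = -3471/4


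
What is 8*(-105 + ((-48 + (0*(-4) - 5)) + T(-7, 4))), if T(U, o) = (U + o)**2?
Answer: -1192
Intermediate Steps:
8*(-105 + ((-48 + (0*(-4) - 5)) + T(-7, 4))) = 8*(-105 + ((-48 + (0*(-4) - 5)) + (-7 + 4)**2)) = 8*(-105 + ((-48 + (0 - 5)) + (-3)**2)) = 8*(-105 + ((-48 - 5) + 9)) = 8*(-105 + (-53 + 9)) = 8*(-105 - 44) = 8*(-149) = -1192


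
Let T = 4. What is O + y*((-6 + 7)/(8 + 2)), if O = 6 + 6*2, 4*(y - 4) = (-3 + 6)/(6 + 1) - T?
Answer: 5127/280 ≈ 18.311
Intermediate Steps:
y = 87/28 (y = 4 + ((-3 + 6)/(6 + 1) - 1*4)/4 = 4 + (3/7 - 4)/4 = 4 + (1/4)*(-25/7) = 4 - 25/28 = 87/28 ≈ 3.1071)
O = 18 (O = 6 + 12 = 18)
O + y*((-6 + 7)/(8 + 2)) = 18 + 87*((-6 + 7)/(8 + 2))/28 = 18 + 87*(1/10)/28 = 18 + 87*(1*(1/10))/28 = 18 + (87/28)*(1/10) = 18 + 87/280 = 5127/280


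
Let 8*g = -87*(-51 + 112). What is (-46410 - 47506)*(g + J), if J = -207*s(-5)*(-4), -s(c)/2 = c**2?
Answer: 7900847853/2 ≈ 3.9504e+9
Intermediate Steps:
s(c) = -2*c**2
J = -41400 (J = -207*(-2*(-5)**2)*(-4) = -207*(-2*25)*(-4) = -(-10350)*(-4) = -207*200 = -41400)
g = -5307/8 (g = (-87*(-51 + 112))/8 = (-87*61)/8 = (1/8)*(-5307) = -5307/8 ≈ -663.38)
(-46410 - 47506)*(g + J) = (-46410 - 47506)*(-5307/8 - 41400) = -93916*(-336507/8) = 7900847853/2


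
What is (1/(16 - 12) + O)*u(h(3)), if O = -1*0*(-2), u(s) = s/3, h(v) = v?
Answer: ¼ ≈ 0.25000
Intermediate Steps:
u(s) = s/3 (u(s) = s*(⅓) = s/3)
O = 0 (O = 0*(-2) = 0)
(1/(16 - 12) + O)*u(h(3)) = (1/(16 - 12) + 0)*((⅓)*3) = (1/4 + 0)*1 = (¼ + 0)*1 = (¼)*1 = ¼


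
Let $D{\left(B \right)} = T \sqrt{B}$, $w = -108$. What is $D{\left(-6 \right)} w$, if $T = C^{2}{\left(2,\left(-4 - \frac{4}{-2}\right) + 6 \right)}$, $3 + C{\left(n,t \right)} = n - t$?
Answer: $- 2700 i \sqrt{6} \approx - 6613.6 i$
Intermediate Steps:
$C{\left(n,t \right)} = -3 + n - t$ ($C{\left(n,t \right)} = -3 + \left(n - t\right) = -3 + n - t$)
$T = 25$ ($T = \left(-3 + 2 - \left(\left(-4 - \frac{4}{-2}\right) + 6\right)\right)^{2} = \left(-3 + 2 - \left(\left(-4 - -2\right) + 6\right)\right)^{2} = \left(-3 + 2 - \left(\left(-4 + 2\right) + 6\right)\right)^{2} = \left(-3 + 2 - \left(-2 + 6\right)\right)^{2} = \left(-3 + 2 - 4\right)^{2} = \left(-5\right)^{2} = 25$)
$D{\left(B \right)} = 25 \sqrt{B}$
$D{\left(-6 \right)} w = 25 \sqrt{-6} \left(-108\right) = 25 i \sqrt{6} \left(-108\right) = - 2700 i \sqrt{6}$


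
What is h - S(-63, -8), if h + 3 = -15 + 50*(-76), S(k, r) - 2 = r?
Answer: -3812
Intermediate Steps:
S(k, r) = 2 + r
h = -3818 (h = -3 + (-15 + 50*(-76)) = -3 + (-15 - 3800) = -3 - 3815 = -3818)
h - S(-63, -8) = -3818 - (2 - 8) = -3818 - 1*(-6) = -3818 + 6 = -3812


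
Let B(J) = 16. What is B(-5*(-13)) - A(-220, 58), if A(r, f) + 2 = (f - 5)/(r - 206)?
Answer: 7721/426 ≈ 18.124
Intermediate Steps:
A(r, f) = -2 + (-5 + f)/(-206 + r) (A(r, f) = -2 + (f - 5)/(r - 206) = -2 + (-5 + f)/(-206 + r))
B(-5*(-13)) - A(-220, 58) = 16 - (407 + 58 - 2*(-220))/(-206 - 220) = 16 - (407 + 58 + 440)/(-426) = 16 - (-1)*905/426 = 16 - 1*(-905/426) = 16 + 905/426 = 7721/426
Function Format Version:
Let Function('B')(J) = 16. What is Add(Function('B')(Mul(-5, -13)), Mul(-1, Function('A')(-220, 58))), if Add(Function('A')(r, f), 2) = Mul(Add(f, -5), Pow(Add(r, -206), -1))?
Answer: Rational(7721, 426) ≈ 18.124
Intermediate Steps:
Function('A')(r, f) = Add(-2, Mul(Pow(Add(-206, r), -1), Add(-5, f))) (Function('A')(r, f) = Add(-2, Mul(Add(f, -5), Pow(Add(r, -206), -1))) = Add(-2, Mul(Add(-5, f), Pow(Add(-206, r), -1))) = Add(-2, Mul(Pow(Add(-206, r), -1), Add(-5, f))))
Add(Function('B')(Mul(-5, -13)), Mul(-1, Function('A')(-220, 58))) = Add(16, Mul(-1, Mul(Pow(Add(-206, -220), -1), Add(407, 58, Mul(-2, -220))))) = Add(16, Mul(-1, Mul(Pow(-426, -1), Add(407, 58, 440)))) = Add(16, Mul(-1, Mul(Rational(-1, 426), 905))) = Add(16, Mul(-1, Rational(-905, 426))) = Add(16, Rational(905, 426)) = Rational(7721, 426)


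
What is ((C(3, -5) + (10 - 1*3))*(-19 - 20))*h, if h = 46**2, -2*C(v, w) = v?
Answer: -453882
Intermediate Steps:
C(v, w) = -v/2
h = 2116
((C(3, -5) + (10 - 1*3))*(-19 - 20))*h = ((-1/2*3 + (10 - 1*3))*(-19 - 20))*2116 = ((-3/2 + (10 - 3))*(-39))*2116 = ((-3/2 + 7)*(-39))*2116 = ((11/2)*(-39))*2116 = -429/2*2116 = -453882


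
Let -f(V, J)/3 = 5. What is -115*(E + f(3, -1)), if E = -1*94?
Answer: 12535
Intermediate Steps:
f(V, J) = -15 (f(V, J) = -3*5 = -15)
E = -94
-115*(E + f(3, -1)) = -115*(-94 - 15) = -115*(-109) = 12535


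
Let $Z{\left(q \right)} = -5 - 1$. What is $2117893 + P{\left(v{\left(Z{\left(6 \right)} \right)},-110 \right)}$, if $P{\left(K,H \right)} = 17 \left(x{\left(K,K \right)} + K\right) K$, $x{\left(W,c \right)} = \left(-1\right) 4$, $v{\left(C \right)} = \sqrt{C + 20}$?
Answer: $2118131 - 68 \sqrt{14} \approx 2.1179 \cdot 10^{6}$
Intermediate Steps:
$Z{\left(q \right)} = -6$
$v{\left(C \right)} = \sqrt{20 + C}$
$x{\left(W,c \right)} = -4$
$P{\left(K,H \right)} = K \left(-68 + 17 K\right)$ ($P{\left(K,H \right)} = 17 \left(-4 + K\right) K = \left(-68 + 17 K\right) K = K \left(-68 + 17 K\right)$)
$2117893 + P{\left(v{\left(Z{\left(6 \right)} \right)},-110 \right)} = 2117893 + 17 \sqrt{20 - 6} \left(-4 + \sqrt{20 - 6}\right) = 2117893 + 17 \sqrt{14} \left(-4 + \sqrt{14}\right)$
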